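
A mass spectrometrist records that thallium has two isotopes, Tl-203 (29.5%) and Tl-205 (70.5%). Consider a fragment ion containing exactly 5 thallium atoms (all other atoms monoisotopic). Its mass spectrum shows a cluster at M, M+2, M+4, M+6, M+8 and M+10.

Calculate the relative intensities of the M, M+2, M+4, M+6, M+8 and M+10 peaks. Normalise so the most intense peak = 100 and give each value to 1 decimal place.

Each Tl atom is independently Tl-203 (p = 0.295) or Tl-205 (q = 0.705); the cluster is the binomial expansion (p + q)^5.
P(M) = 0.295^5 = 0.002234
P(M+2) = 5 × 0.295^4 × 0.705^1 = 0.026696
P(M+4) = 10 × 0.295^3 × 0.705^2 = 0.127598
P(M+6) = 10 × 0.295^2 × 0.705^3 = 0.304938
P(M+8) = 5 × 0.295^1 × 0.705^4 = 0.364375
P(M+10) = 0.705^5 = 0.174159
The M+8 peak is largest (0.364375); scaling to 100 gives 0.6 : 7.3 : 35.0 : 83.7 : 100.0 : 47.8.

0.6 : 7.3 : 35.0 : 83.7 : 100.0 : 47.8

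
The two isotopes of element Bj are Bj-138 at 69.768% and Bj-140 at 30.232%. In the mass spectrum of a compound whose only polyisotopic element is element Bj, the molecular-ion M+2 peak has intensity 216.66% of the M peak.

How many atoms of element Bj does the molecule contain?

5

The M+2/M ratio from n Bj atoms is n · q/p = n · 0.30232/0.69768.
n = 2.1666 × 0.69768/0.30232 = 5.00 ≈ 5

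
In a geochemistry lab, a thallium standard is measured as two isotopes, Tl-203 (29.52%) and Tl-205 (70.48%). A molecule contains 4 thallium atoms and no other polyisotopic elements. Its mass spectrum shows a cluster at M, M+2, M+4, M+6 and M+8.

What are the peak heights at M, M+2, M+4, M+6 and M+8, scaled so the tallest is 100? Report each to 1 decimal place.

1.8 : 17.5 : 62.8 : 100.0 : 59.7

The 4 Tl atoms are independent, so intensities follow the terms of (0.2952 + 0.7048)^4.
P(M) = 0.2952^4 = 0.007594
P(M+2) = 4 × 0.2952^3 × 0.7048^1 = 0.072523
P(M+4) = 6 × 0.2952^2 × 0.7048^2 = 0.259726
P(M+6) = 4 × 0.2952^1 × 0.7048^3 = 0.413403
P(M+8) = 0.7048^4 = 0.246754
The M+6 peak is largest (0.413403); scaling to 100 gives 1.8 : 17.5 : 62.8 : 100.0 : 59.7.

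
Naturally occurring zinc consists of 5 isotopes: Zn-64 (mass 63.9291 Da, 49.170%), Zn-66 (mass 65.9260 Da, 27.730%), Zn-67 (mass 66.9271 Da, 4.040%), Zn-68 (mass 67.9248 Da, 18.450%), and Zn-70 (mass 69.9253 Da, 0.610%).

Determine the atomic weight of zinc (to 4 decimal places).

The abundance-weighted mean is 0.49170 × 63.9291 + 0.27730 × 65.9260 + 0.04040 × 66.9271 + 0.18450 × 67.9248 + 0.00610 × 69.9253
= 31.43394 + 18.28128 + 2.70385 + 12.53213 + 0.42654 = 65.37774 Da

65.3777 Da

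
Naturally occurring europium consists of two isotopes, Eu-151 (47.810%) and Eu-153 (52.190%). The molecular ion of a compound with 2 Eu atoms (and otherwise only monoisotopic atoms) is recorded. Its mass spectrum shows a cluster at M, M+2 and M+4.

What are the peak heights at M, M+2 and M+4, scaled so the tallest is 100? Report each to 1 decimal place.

The 2 Eu atoms are independent, so intensities follow the terms of (0.47810 + 0.52190)^2.
P(M) = 0.47810^2 = 0.228580
P(M+2) = 2 × 0.47810^1 × 0.52190^1 = 0.499041
P(M+4) = 0.52190^2 = 0.272380
The M+2 peak is largest (0.499041); scaling to 100 gives 45.8 : 100.0 : 54.6.

45.8 : 100.0 : 54.6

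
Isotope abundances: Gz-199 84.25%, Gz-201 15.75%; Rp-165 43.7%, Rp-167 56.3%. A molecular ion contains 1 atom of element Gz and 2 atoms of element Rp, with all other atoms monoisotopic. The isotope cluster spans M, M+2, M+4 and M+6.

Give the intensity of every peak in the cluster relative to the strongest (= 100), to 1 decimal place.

36.2 : 100.0 : 77.5 : 11.2

Element Gz pattern (n=1): 0.8425 : 0.1575
Element Rp pattern (n=2): 0.190969 : 0.492062 : 0.316969
Convolve the two distributions (both contribute in 2-u steps):
  M: 0.8425×0.190969 = 0.160891
  M+2: 0.8425×0.492062 + 0.1575×0.190969 = 0.444640
  M+4: 0.8425×0.316969 + 0.1575×0.492062 = 0.344546
  M+6: 0.1575×0.316969 = 0.049923
Scale to base peak (0.444640) = 100: 36.2 : 100.0 : 77.5 : 11.2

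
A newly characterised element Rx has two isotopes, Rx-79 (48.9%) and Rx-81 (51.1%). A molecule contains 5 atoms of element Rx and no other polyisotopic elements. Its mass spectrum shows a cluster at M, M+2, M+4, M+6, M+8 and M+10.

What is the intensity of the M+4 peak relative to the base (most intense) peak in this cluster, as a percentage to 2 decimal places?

(0.489 + 0.511)^5 gives M 0.0280, M+2 0.1461, M+4 0.3053, M+6 0.3191, M+8 0.1667, M+10 0.0348; the largest is M+6.
P(M+6) = C(5,3) × 0.489^2 × 0.511^3 = 10 × 0.239121 × 0.13343283 = 0.319066 (base)
P(M+4) = C(5,2) × 0.489^3 × 0.511^2 = 10 × 0.11693017 × 0.261121 = 0.305329
Relative intensity = 0.305329 / 0.319066 × 100 = 95.69

95.69%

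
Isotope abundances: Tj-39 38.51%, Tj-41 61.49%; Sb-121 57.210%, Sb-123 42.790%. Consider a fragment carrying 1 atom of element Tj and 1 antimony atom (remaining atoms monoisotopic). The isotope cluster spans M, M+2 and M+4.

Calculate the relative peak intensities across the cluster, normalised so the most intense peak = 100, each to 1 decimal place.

Element Tj pattern (n=1): 0.3851 : 0.6149
Antimony pattern (n=1): 0.5721 : 0.4279
Convolve the two distributions (both contribute in 2-u steps):
  M: 0.3851×0.5721 = 0.220316
  M+2: 0.3851×0.4279 + 0.6149×0.5721 = 0.516569
  M+4: 0.6149×0.4279 = 0.263116
Scale to base peak (0.516569) = 100: 42.6 : 100.0 : 50.9

42.6 : 100.0 : 50.9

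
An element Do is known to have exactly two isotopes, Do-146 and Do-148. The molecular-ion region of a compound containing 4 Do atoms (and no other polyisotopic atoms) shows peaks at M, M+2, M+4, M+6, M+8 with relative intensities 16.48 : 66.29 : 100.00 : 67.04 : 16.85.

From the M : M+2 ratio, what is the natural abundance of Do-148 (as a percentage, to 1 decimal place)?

50.1%

If p is the fraction of Do that is Do-146, then I(M+2)/I(M) = [C(4,1)·p^3·(1−p)] / p^4 = 4·(1−p)/p = 66.29/16.48 = 4.0225
(1−p)/p = 4.0225/4 = 1.0056  ⇒  p = 1/(1 + 1.0056) = 0.4986
Do-146: 49.9%, Do-148: 50.1%.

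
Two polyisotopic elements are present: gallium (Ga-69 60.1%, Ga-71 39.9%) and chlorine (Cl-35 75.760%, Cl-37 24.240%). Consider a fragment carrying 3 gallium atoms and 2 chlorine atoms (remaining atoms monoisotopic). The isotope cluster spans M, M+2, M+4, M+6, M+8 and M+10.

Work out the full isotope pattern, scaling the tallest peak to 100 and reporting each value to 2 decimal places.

37.05 : 97.50 : 100.00 : 49.74 : 11.95 : 1.11

Gallium pattern (n=3): 0.2170818 : 0.4323576 : 0.2870394 : 0.0635212
Chlorine pattern (n=2): 0.57395776 : 0.36728448 : 0.05875776
Convolve the two distributions (both contribute in 2-u steps):
  M: 0.2170818×0.57395776 = 0.124596
  M+2: 0.2170818×0.36728448 + 0.4323576×0.57395776 = 0.327886
  M+4: 0.2170818×0.05875776 + 0.4323576×0.36728448 + 0.2870394×0.57395776 = 0.336302
  M+6: 0.4323576×0.05875776 + 0.2870394×0.36728448 + 0.0635212×0.57395776 = 0.167288
  M+8: 0.2870394×0.05875776 + 0.0635212×0.36728448 = 0.040196
  M+10: 0.0635212×0.05875776 = 0.003732
Scale to base peak (0.336302) = 100: 37.05 : 97.50 : 100.00 : 49.74 : 11.95 : 1.11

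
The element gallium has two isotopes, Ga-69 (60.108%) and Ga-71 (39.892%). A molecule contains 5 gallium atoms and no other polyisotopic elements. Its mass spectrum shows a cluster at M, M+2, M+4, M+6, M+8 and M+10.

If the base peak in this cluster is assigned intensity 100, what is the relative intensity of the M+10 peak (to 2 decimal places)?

2.92

(0.60108 + 0.39892)^5 gives M 0.0785, M+2 0.2604, M+4 0.3456, M+6 0.2294, M+8 0.0761, M+10 0.0101; the largest is M+4.
P(M+4) = C(5,2) × 0.60108^3 × 0.39892^2 = 10 × 0.2171685 × 0.15913717 = 0.345596 (base)
P(M+10) = C(5,5) × 0.60108^0 × 0.39892^5 = 1 × 1.0000 × 0.0101025 = 0.010103
Relative intensity = 0.010103 / 0.345596 × 100 = 2.92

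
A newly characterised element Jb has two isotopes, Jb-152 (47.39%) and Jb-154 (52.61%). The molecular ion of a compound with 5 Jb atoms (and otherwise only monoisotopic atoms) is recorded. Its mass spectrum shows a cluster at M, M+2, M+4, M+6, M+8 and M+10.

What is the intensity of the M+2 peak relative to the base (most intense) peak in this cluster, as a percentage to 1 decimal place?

40.6%

(0.4739 + 0.5261)^5 gives M 0.0239, M+2 0.1327, M+4 0.2946, M+6 0.3270, M+8 0.1815, M+10 0.0403; the largest is M+6.
P(M+6) = C(5,3) × 0.4739^2 × 0.5261^3 = 10 × 0.22458121 × 0.14561459 = 0.327023 (base)
P(M+2) = C(5,1) × 0.4739^4 × 0.5261^1 = 5 × 0.05043672 × 0.5261 = 0.132674
Relative intensity = 0.132674 / 0.327023 × 100 = 40.6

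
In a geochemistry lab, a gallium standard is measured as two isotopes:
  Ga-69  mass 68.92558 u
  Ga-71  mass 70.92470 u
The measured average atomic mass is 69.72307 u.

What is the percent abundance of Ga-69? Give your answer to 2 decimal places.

Let x be the fractional abundance of Ga-69; then Ga-71 has abundance 1 − x.
68.92558·x + 70.92470·(1 − x) = 69.72307
(68.92558 − 70.92470)·x = 69.72307 − 70.92470
x = -1.20163 / -1.99912 = 0.60108 → 60.11% Ga-69, 39.89% Ga-71.

60.11%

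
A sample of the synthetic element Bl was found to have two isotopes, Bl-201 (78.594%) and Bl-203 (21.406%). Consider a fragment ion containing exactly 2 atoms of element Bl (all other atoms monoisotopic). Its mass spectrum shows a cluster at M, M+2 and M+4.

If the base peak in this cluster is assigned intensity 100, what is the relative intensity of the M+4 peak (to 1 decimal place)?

Binomial terms of (0.78594 + 0.21406)^2: M 0.6177, M+2 0.3365, M+4 0.0458 → M is the base peak.
P(M) = C(2,0) × 0.78594^2 × 0.21406^0 = 1 × 0.61770168 × 1.0000 = 0.617702 (base)
P(M+4) = C(2,2) × 0.78594^0 × 0.21406^2 = 1 × 1.0000 × 0.04582168 = 0.045822
Relative intensity = 0.045822 / 0.617702 × 100 = 7.4

7.4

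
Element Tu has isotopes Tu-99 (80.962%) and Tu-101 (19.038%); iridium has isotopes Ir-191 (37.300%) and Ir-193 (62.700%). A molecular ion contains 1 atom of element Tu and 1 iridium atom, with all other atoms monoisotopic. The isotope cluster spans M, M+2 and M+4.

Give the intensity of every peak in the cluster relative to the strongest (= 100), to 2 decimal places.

52.19 : 100.00 : 20.63

Element Tu pattern (n=1): 0.80962 : 0.19038
Iridium pattern (n=1): 0.3730 : 0.6270
Convolve the two distributions (both contribute in 2-u steps):
  M: 0.80962×0.3730 = 0.301988
  M+2: 0.80962×0.6270 + 0.19038×0.3730 = 0.578643
  M+4: 0.19038×0.6270 = 0.119368
Scale to base peak (0.578643) = 100: 52.19 : 100.00 : 20.63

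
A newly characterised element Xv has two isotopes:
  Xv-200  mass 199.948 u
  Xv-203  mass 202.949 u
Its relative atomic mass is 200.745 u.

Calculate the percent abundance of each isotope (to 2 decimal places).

With x = fraction of Xv-200 (so Xv-203 is 1 − x):
199.948·x + 202.949·(1 − x) = 200.745
(199.948 − 202.949)·x = 200.745 − 202.949
x = -2.204 / -3.001 = 0.73442 → 73.44% Xv-200, 26.56% Xv-203.

Xv-200: 73.44%, Xv-203: 26.56%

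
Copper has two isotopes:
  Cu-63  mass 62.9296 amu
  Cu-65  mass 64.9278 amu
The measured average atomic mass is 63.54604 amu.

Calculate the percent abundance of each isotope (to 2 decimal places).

Let x be the fractional abundance of Cu-63; then Cu-65 has abundance 1 − x.
62.9296·x + 64.9278·(1 − x) = 63.54604
(62.9296 − 64.9278)·x = 63.54604 − 64.9278
x = -1.38176 / -1.9982 = 0.69150 → 69.15% Cu-63, 30.85% Cu-65.

Cu-63: 69.15%, Cu-65: 30.85%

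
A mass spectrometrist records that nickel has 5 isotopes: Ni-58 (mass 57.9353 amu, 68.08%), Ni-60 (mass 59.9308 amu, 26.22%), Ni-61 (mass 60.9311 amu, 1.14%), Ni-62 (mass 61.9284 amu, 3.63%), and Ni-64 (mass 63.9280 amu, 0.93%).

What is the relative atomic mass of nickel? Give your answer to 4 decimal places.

58.6934 amu

The abundance-weighted mean is 0.6808 × 57.9353 + 0.2622 × 59.9308 + 0.0114 × 60.9311 + 0.0363 × 61.9284 + 0.0093 × 63.9280
= 39.44235 + 15.71386 + 0.69461 + 2.24800 + 0.59453 = 58.69335 amu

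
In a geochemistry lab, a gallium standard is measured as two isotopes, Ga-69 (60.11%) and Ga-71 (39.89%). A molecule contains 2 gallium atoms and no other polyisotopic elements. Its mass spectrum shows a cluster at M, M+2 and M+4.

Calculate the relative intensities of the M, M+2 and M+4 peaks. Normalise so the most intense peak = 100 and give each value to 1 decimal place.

The 2 Ga atoms are independent, so intensities follow the terms of (0.6011 + 0.3989)^2.
P(M) = 0.6011^2 = 0.361321
P(M+2) = 2 × 0.6011^1 × 0.3989^1 = 0.479558
P(M+4) = 0.3989^2 = 0.159121
The M+2 peak is largest (0.479558); scaling to 100 gives 75.3 : 100.0 : 33.2.

75.3 : 100.0 : 33.2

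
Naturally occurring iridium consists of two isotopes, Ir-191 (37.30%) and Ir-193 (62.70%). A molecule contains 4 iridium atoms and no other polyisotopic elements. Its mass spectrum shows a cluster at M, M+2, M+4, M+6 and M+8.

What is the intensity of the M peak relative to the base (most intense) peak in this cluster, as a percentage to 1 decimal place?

5.3%

Term probabilities: M 0.0194, M+2 0.1302, M+4 0.3282, M+6 0.3678, M+8 0.1546. Base peak = M+6.
P(M+6) = C(4,3) × 0.3730^1 × 0.6270^3 = 4 × 0.3730 × 0.24649188 = 0.367766 (base)
P(M) = C(4,0) × 0.3730^4 × 0.6270^0 = 1 × 0.01935688 × 1.0000 = 0.019357
Relative intensity = 0.019357 / 0.367766 × 100 = 5.3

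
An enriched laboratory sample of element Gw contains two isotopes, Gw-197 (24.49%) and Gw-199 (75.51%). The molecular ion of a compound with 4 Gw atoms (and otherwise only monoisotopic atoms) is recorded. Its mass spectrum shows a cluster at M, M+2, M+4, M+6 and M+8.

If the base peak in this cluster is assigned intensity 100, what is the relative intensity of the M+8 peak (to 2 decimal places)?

77.08

(0.2449 + 0.7551)^4 gives M 0.0036, M+2 0.0444, M+4 0.2052, M+6 0.4218, M+8 0.3251; the largest is M+6.
P(M+6) = C(4,3) × 0.2449^1 × 0.7551^3 = 4 × 0.2449 × 0.43053991 = 0.421757 (base)
P(M+8) = C(4,4) × 0.2449^0 × 0.7551^4 = 1 × 1.0000 × 0.32510068 = 0.325101
Relative intensity = 0.325101 / 0.421757 × 100 = 77.08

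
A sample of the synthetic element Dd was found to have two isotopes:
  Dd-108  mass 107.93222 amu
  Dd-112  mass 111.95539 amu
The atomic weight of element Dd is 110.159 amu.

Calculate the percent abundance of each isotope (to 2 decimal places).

Let x be the fractional abundance of Dd-108; then Dd-112 has abundance 1 − x.
107.93222·x + 111.95539·(1 − x) = 110.159
(107.93222 − 111.95539)·x = 110.159 − 111.95539
x = -1.79639 / -4.02317 = 0.44651 → 44.65% Dd-108, 55.35% Dd-112.

Dd-108: 44.65%, Dd-112: 55.35%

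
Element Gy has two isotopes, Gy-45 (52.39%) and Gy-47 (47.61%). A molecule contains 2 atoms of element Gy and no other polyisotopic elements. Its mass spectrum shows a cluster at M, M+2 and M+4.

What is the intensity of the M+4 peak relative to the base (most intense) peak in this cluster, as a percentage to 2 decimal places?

45.44%

Term probabilities: M 0.2745, M+2 0.4989, M+4 0.2267. Base peak = M+2.
P(M+2) = C(2,1) × 0.5239^1 × 0.4761^1 = 2 × 0.5239 × 0.4761 = 0.498858 (base)
P(M+4) = C(2,2) × 0.5239^0 × 0.4761^2 = 1 × 1.0000 × 0.22667121 = 0.226671
Relative intensity = 0.226671 / 0.498858 × 100 = 45.44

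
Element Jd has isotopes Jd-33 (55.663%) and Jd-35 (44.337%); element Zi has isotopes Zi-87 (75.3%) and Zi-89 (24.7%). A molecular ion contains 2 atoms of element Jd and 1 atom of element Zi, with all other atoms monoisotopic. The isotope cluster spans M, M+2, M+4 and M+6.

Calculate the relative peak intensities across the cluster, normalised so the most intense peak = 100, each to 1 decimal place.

Element Jd pattern (n=2): 0.30983696 : 0.49358609 : 0.19657696
Element Zi pattern (n=1): 0.7530 : 0.2470
Convolve the two distributions (both contribute in 2-u steps):
  M: 0.30983696×0.7530 = 0.233307
  M+2: 0.30983696×0.2470 + 0.49358609×0.7530 = 0.448200
  M+4: 0.49358609×0.2470 + 0.19657696×0.7530 = 0.269938
  M+6: 0.19657696×0.2470 = 0.048555
Scale to base peak (0.448200) = 100: 52.1 : 100.0 : 60.2 : 10.8

52.1 : 100.0 : 60.2 : 10.8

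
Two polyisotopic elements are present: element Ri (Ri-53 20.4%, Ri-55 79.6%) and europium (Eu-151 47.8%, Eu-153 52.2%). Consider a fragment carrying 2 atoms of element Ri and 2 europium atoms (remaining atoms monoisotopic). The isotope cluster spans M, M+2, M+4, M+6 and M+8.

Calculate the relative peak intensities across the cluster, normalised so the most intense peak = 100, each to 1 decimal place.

Element Ri pattern (n=2): 0.041616 : 0.324768 : 0.633616
Europium pattern (n=2): 0.228484 : 0.499032 : 0.272484
Convolve the two distributions (both contribute in 2-u steps):
  M: 0.041616×0.228484 = 0.009509
  M+2: 0.041616×0.499032 + 0.324768×0.228484 = 0.094972
  M+4: 0.041616×0.272484 + 0.324768×0.499032 + 0.633616×0.228484 = 0.318180
  M+6: 0.324768×0.272484 + 0.633616×0.499032 = 0.404689
  M+8: 0.633616×0.272484 = 0.172650
Scale to base peak (0.404689) = 100: 2.3 : 23.5 : 78.6 : 100.0 : 42.7

2.3 : 23.5 : 78.6 : 100.0 : 42.7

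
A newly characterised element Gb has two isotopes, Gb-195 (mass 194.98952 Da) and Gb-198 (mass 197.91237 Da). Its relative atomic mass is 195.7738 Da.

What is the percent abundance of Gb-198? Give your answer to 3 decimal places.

26.833%

Let x be the fractional abundance of Gb-195; then Gb-198 has abundance 1 − x.
194.98952·x + 197.91237·(1 − x) = 195.7738
(194.98952 − 197.91237)·x = 195.7738 − 197.91237
x = -2.13857 / -2.92285 = 0.73167 → 73.167% Gb-195, 26.833% Gb-198.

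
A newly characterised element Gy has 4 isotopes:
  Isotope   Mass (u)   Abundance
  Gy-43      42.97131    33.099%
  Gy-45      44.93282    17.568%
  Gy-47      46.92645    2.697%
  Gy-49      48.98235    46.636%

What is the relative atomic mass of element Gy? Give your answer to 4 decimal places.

Ar = Σ fᵢ·mᵢ = 0.33099 × 42.97131 + 0.17568 × 44.93282 + 0.02697 × 46.92645 + 0.46636 × 48.98235
= 14.223074 + 7.893798 + 1.265606 + 22.843409 = 46.225887 u

46.2259 u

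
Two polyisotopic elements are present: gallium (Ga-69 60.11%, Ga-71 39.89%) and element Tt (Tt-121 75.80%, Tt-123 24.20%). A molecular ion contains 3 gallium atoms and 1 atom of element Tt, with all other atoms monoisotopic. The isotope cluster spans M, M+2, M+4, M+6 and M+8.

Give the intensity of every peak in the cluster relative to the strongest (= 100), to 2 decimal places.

Gallium pattern (n=3): 0.21719018 : 0.43239309 : 0.28694328 : 0.06347345
Element Tt pattern (n=1): 0.7580 : 0.2420
Convolve the two distributions (both contribute in 2-u steps):
  M: 0.21719018×0.7580 = 0.164630
  M+2: 0.21719018×0.2420 + 0.43239309×0.7580 = 0.380314
  M+4: 0.43239309×0.2420 + 0.28694328×0.7580 = 0.322142
  M+6: 0.28694328×0.2420 + 0.06347345×0.7580 = 0.117553
  M+8: 0.06347345×0.2420 = 0.015361
Scale to base peak (0.380314) = 100: 43.29 : 100.00 : 84.70 : 30.91 : 4.04

43.29 : 100.00 : 84.70 : 30.91 : 4.04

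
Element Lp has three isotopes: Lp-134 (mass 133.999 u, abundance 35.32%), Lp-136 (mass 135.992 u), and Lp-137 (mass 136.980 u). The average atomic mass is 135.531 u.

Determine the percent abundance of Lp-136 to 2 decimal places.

40.09%

The remaining 64.68% is split between Lp-136 (fraction x) and Lp-137 (fraction 0.6468 − x).
Substituting: 135.992x + 136.980(0.6468 − x) = 88.2025532
(135.992 − 136.980)x = -0.3961108  ⇒  x = 0.40092, y = 0.24588
Lp-136: 40.09%, Lp-137: 24.59%.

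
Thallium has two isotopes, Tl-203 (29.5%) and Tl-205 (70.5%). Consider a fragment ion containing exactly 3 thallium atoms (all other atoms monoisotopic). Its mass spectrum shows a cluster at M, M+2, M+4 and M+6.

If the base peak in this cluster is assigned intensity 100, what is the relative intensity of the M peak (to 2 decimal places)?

5.84

Term probabilities: M 0.0257, M+2 0.1841, M+4 0.4399, M+6 0.3504. Base peak = M+4.
P(M+4) = C(3,2) × 0.295^1 × 0.705^2 = 3 × 0.2950 × 0.497025 = 0.439867 (base)
P(M) = C(3,0) × 0.295^3 × 0.705^0 = 1 × 0.02567237 × 1.0000 = 0.025672
Relative intensity = 0.025672 / 0.439867 × 100 = 5.84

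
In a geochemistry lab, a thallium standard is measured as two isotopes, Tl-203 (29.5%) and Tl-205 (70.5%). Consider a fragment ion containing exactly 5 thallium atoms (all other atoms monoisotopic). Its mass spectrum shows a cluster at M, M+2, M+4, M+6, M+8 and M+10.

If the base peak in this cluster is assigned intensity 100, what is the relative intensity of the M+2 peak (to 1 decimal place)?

Term probabilities: M 0.0022, M+2 0.0267, M+4 0.1276, M+6 0.3049, M+8 0.3644, M+10 0.1742. Base peak = M+8.
P(M+8) = C(5,4) × 0.295^1 × 0.705^4 = 5 × 0.2950 × 0.24703385 = 0.364375 (base)
P(M+2) = C(5,1) × 0.295^4 × 0.705^1 = 5 × 0.00757335 × 0.7050 = 0.026696
Relative intensity = 0.026696 / 0.364375 × 100 = 7.3

7.3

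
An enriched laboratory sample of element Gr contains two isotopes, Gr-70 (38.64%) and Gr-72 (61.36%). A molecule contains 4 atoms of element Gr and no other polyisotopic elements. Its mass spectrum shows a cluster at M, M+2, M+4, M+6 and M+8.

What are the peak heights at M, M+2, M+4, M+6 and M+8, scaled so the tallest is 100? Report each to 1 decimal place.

6.2 : 39.7 : 94.5 : 100.0 : 39.7

The 4 Gr atoms are independent, so intensities follow the terms of (0.3864 + 0.6136)^4.
P(M) = 0.3864^4 = 0.022292
P(M+2) = 4 × 0.3864^3 × 0.6136^1 = 0.141598
P(M+4) = 6 × 0.3864^2 × 0.6136^2 = 0.337284
P(M+6) = 4 × 0.3864^1 × 0.6136^3 = 0.357070
P(M+8) = 0.6136^4 = 0.141756
The M+6 peak is largest (0.357070); scaling to 100 gives 6.2 : 39.7 : 94.5 : 100.0 : 39.7.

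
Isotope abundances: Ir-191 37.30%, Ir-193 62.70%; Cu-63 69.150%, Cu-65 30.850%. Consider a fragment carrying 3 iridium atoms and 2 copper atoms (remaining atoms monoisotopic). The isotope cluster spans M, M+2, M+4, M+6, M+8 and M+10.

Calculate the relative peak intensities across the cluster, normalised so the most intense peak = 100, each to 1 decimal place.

7.5 : 44.6 : 98.9 : 100.0 : 44.5 : 7.1

Iridium pattern (n=3): 0.05189512 : 0.26170165 : 0.43991135 : 0.24649188
Copper pattern (n=2): 0.47817225 : 0.4266555 : 0.09517225
Convolve the two distributions (both contribute in 2-u steps):
  M: 0.05189512×0.47817225 = 0.024815
  M+2: 0.05189512×0.4266555 + 0.26170165×0.47817225 = 0.147280
  M+4: 0.05189512×0.09517225 + 0.26170165×0.4266555 + 0.43991135×0.47817225 = 0.326949
  M+6: 0.26170165×0.09517225 + 0.43991135×0.4266555 + 0.24649188×0.47817225 = 0.330463
  M+8: 0.43991135×0.09517225 + 0.24649188×0.4266555 = 0.147034
  M+10: 0.24649188×0.09517225 = 0.023459
Scale to base peak (0.330463) = 100: 7.5 : 44.6 : 98.9 : 100.0 : 44.5 : 7.1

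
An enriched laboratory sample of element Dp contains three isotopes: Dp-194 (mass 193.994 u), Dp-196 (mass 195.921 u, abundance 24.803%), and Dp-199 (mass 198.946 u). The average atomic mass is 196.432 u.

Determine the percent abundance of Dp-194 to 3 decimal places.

35.616%

Let x and y be the fractions of Dp-194 and Dp-199. Then x + y = 1 − 0.24803 = 0.75197 and 193.994x + 198.946y = 196.432 − 0.24803×195.921 = 147.83771437.
Substituting: 193.994x + 198.946(0.75197 − x) = 147.83771437
(193.994 − 198.946)x = -1.76370925  ⇒  x = 0.35616, y = 0.39581
Dp-194: 35.616%, Dp-199: 39.581%.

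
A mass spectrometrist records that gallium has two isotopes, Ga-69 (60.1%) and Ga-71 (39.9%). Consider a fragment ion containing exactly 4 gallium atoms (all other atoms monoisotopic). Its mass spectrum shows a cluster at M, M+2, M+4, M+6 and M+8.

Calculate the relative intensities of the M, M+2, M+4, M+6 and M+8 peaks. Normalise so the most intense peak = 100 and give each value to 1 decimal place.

Expanding (0.601 + 0.399)^4:
P(M) = 0.601^4 = 0.130466
P(M+2) = 4 × 0.601^3 × 0.399^1 = 0.346463
P(M+4) = 6 × 0.601^2 × 0.399^2 = 0.345021
P(M+6) = 4 × 0.601^1 × 0.399^3 = 0.152705
P(M+8) = 0.399^4 = 0.025345
The M+2 peak is largest (0.346463); scaling to 100 gives 37.7 : 100.0 : 99.6 : 44.1 : 7.3.

37.7 : 100.0 : 99.6 : 44.1 : 7.3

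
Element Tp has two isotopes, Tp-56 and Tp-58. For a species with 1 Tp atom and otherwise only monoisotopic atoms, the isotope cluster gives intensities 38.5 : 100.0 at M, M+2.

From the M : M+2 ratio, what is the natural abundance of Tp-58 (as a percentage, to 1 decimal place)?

72.2%

If p is the fraction of Tp that is Tp-56, then I(M+2)/I(M) = [C(1,1)·p^0·(1−p)] / p^1 = 1·(1−p)/p = 100.0/38.5 = 2.5974
(1−p)/p = 2.5974/1 = 2.5974  ⇒  p = 1/(1 + 2.5974) = 0.2780
Tp-56: 27.8%, Tp-58: 72.2%.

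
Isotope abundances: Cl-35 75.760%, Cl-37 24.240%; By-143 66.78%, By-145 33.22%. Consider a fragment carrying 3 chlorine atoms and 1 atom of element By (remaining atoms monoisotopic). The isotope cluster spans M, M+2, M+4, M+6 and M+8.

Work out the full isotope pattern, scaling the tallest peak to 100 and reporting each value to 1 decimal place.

Chlorine pattern (n=3): 0.4348304 : 0.41738208 : 0.13354464 : 0.01424288
Element By pattern (n=1): 0.6678 : 0.3322
Convolve the two distributions (both contribute in 2-u steps):
  M: 0.4348304×0.6678 = 0.290380
  M+2: 0.4348304×0.3322 + 0.41738208×0.6678 = 0.423178
  M+4: 0.41738208×0.3322 + 0.13354464×0.6678 = 0.227835
  M+6: 0.13354464×0.3322 + 0.01424288×0.6678 = 0.053875
  M+8: 0.01424288×0.3322 = 0.004731
Scale to base peak (0.423178) = 100: 68.6 : 100.0 : 53.8 : 12.7 : 1.1

68.6 : 100.0 : 53.8 : 12.7 : 1.1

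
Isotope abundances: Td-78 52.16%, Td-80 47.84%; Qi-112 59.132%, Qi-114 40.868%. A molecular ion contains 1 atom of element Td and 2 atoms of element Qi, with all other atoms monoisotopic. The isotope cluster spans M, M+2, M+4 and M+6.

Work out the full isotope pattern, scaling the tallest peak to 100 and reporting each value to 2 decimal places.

Element Td pattern (n=1): 0.5216 : 0.4784
Element Qi pattern (n=2): 0.34965934 : 0.48332132 : 0.16701934
Convolve the two distributions (both contribute in 2-u steps):
  M: 0.5216×0.34965934 = 0.182382
  M+2: 0.5216×0.48332132 + 0.4784×0.34965934 = 0.419377
  M+4: 0.5216×0.16701934 + 0.4784×0.48332132 = 0.318338
  M+6: 0.4784×0.16701934 = 0.079902
Scale to base peak (0.419377) = 100: 43.49 : 100.00 : 75.91 : 19.05

43.49 : 100.00 : 75.91 : 19.05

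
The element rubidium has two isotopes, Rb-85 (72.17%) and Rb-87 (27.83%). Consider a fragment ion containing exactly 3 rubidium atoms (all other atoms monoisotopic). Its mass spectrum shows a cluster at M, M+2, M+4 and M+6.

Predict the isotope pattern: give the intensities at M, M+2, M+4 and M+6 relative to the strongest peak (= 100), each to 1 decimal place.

86.4 : 100.0 : 38.6 : 5.0

Each Rb atom is independently Rb-85 (p = 0.7217) or Rb-87 (q = 0.2783); the cluster is the binomial expansion (p + q)^3.
P(M) = 0.7217^3 = 0.375898
P(M+2) = 3 × 0.7217^2 × 0.2783^1 = 0.434858
P(M+4) = 3 × 0.7217^1 × 0.2783^2 = 0.167689
P(M+6) = 0.2783^3 = 0.021555
The M+2 peak is largest (0.434858); scaling to 100 gives 86.4 : 100.0 : 38.6 : 5.0.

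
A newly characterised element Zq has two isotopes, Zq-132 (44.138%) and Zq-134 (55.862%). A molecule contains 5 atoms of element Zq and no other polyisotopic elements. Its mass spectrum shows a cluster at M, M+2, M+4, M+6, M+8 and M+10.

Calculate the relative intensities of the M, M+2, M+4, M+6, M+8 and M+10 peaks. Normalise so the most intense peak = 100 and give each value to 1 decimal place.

4.9 : 31.2 : 79.0 : 100.0 : 63.3 : 16.0

The 5 Zq atoms are independent, so intensities follow the terms of (0.44138 + 0.55862)^5.
P(M) = 0.44138^5 = 0.016752
P(M+2) = 5 × 0.44138^4 × 0.55862^1 = 0.106008
P(M+4) = 10 × 0.44138^3 × 0.55862^2 = 0.268331
P(M+6) = 10 × 0.44138^2 × 0.55862^3 = 0.339606
P(M+8) = 5 × 0.44138^1 × 0.55862^4 = 0.214906
P(M+10) = 0.55862^5 = 0.054398
The M+6 peak is largest (0.339606); scaling to 100 gives 4.9 : 31.2 : 79.0 : 100.0 : 63.3 : 16.0.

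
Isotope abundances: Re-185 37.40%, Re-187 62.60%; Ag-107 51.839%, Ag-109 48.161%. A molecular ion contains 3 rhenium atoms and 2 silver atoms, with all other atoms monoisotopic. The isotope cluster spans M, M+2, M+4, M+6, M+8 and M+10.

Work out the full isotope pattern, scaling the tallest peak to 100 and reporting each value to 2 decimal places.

4.06 : 27.92 : 75.48 : 100.00 : 64.80 : 16.43

Rhenium pattern (n=3): 0.05231362 : 0.26268713 : 0.43968487 : 0.24531438
Silver pattern (n=2): 0.26872819 : 0.49932362 : 0.23194819
Convolve the two distributions (both contribute in 2-u steps):
  M: 0.05231362×0.26872819 = 0.014058
  M+2: 0.05231362×0.49932362 + 0.26268713×0.26872819 = 0.096713
  M+4: 0.05231362×0.23194819 + 0.26268713×0.49932362 + 0.43968487×0.26872819 = 0.261456
  M+6: 0.26268713×0.23194819 + 0.43968487×0.49932362 + 0.24531438×0.26872819 = 0.346398
  M+8: 0.43968487×0.23194819 + 0.24531438×0.49932362 = 0.224475
  M+10: 0.24531438×0.23194819 = 0.056900
Scale to base peak (0.346398) = 100: 4.06 : 27.92 : 75.48 : 100.00 : 64.80 : 16.43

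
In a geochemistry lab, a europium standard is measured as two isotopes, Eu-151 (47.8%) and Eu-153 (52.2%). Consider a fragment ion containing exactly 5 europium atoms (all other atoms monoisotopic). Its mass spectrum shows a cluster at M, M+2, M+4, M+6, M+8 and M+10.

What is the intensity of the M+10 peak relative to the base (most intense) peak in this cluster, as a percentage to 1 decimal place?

Term probabilities: M 0.0250, M+2 0.1363, M+4 0.2976, M+6 0.3250, M+8 0.1775, M+10 0.0388. Base peak = M+6.
P(M+6) = C(5,3) × 0.478^2 × 0.522^3 = 10 × 0.228484 × 0.14223665 = 0.324988 (base)
P(M+10) = C(5,5) × 0.478^0 × 0.522^5 = 1 × 1.0000 × 0.03875721 = 0.038757
Relative intensity = 0.038757 / 0.324988 × 100 = 11.9

11.9%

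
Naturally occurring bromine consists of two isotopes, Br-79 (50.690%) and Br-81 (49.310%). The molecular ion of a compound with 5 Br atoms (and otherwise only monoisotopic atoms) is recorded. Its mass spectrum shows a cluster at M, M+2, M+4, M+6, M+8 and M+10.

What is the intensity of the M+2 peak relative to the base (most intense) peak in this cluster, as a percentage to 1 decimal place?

(0.50690 + 0.49310)^5 gives M 0.0335, M+2 0.1628, M+4 0.3167, M+6 0.3081, M+8 0.1498, M+10 0.0292; the largest is M+4.
P(M+4) = C(5,2) × 0.50690^3 × 0.49310^2 = 10 × 0.13024674 × 0.24314761 = 0.316692 (base)
P(M+2) = C(5,1) × 0.50690^4 × 0.49310^1 = 5 × 0.06602207 × 0.4931 = 0.162777
Relative intensity = 0.162777 / 0.316692 × 100 = 51.4

51.4%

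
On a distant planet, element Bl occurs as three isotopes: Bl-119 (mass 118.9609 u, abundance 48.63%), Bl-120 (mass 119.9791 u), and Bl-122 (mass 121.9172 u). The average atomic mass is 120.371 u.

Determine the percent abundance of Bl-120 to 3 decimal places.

5.601%

Let x and y be the fractions of Bl-120 and Bl-122. Then x + y = 1 − 0.4863 = 0.5137 and 119.9791x + 121.9172y = 120.371 − 0.4863×118.9609 = 62.52031433.
Substituting: 119.9791x + 121.9172(0.5137 − x) = 62.52031433
(119.9791 − 121.9172)x = -0.10855131  ⇒  x = 0.05601, y = 0.45769
Bl-120: 5.601%, Bl-122: 45.769%.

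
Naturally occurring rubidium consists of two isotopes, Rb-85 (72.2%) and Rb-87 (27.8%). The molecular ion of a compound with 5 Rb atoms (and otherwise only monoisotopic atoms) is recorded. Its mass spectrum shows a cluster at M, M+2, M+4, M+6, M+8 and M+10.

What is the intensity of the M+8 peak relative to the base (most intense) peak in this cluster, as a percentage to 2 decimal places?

Term probabilities: M 0.1962, M+2 0.3777, M+4 0.2909, M+6 0.1120, M+8 0.0216, M+10 0.0017. Base peak = M+2.
P(M+2) = C(5,1) × 0.722^4 × 0.278^1 = 5 × 0.27173701 × 0.2780 = 0.377714 (base)
P(M+8) = C(5,4) × 0.722^1 × 0.278^4 = 5 × 0.7220 × 0.00597282 = 0.021562
Relative intensity = 0.021562 / 0.377714 × 100 = 5.71

5.71%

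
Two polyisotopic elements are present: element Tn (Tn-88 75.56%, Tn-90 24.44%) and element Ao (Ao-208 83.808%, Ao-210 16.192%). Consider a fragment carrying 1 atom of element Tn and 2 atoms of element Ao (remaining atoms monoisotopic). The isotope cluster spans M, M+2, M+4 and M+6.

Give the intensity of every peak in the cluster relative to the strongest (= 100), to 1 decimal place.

Element Tn pattern (n=1): 0.7556 : 0.2444
Element Ao pattern (n=2): 0.70237809 : 0.27140383 : 0.02621809
Convolve the two distributions (both contribute in 2-u steps):
  M: 0.7556×0.70237809 = 0.530717
  M+2: 0.7556×0.27140383 + 0.2444×0.70237809 = 0.376734
  M+4: 0.7556×0.02621809 + 0.2444×0.27140383 = 0.086141
  M+6: 0.2444×0.02621809 = 0.006408
Scale to base peak (0.530717) = 100: 100.0 : 71.0 : 16.2 : 1.2

100.0 : 71.0 : 16.2 : 1.2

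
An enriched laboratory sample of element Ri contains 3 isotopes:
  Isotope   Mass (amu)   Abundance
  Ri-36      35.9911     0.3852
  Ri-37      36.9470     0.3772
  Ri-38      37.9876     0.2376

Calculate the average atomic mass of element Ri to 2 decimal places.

Ar = Σ fᵢ·mᵢ = 0.3852 × 35.9911 + 0.3772 × 36.9470 + 0.2376 × 37.9876
= 13.86377 + 13.93641 + 9.02585 = 36.82603 amu

36.83 amu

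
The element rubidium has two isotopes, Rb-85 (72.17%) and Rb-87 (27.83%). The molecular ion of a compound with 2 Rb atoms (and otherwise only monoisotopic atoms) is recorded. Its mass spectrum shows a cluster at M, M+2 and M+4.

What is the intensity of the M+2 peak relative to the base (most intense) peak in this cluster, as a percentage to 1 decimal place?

77.1%

(0.7217 + 0.2783)^2 gives M 0.5209, M+2 0.4017, M+4 0.0775; the largest is M.
P(M) = C(2,0) × 0.7217^2 × 0.2783^0 = 1 × 0.52085089 × 1.0000 = 0.520851 (base)
P(M+2) = C(2,1) × 0.7217^1 × 0.2783^1 = 2 × 0.7217 × 0.2783 = 0.401698
Relative intensity = 0.401698 / 0.520851 × 100 = 77.1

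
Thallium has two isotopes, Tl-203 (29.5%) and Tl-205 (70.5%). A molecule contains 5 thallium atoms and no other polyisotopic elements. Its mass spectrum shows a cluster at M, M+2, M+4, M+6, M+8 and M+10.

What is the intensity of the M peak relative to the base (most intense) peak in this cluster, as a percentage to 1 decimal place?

0.6%

Term probabilities: M 0.0022, M+2 0.0267, M+4 0.1276, M+6 0.3049, M+8 0.3644, M+10 0.1742. Base peak = M+8.
P(M+8) = C(5,4) × 0.295^1 × 0.705^4 = 5 × 0.2950 × 0.24703385 = 0.364375 (base)
P(M) = C(5,0) × 0.295^5 × 0.705^0 = 1 × 0.00223414 × 1.0000 = 0.002234
Relative intensity = 0.002234 / 0.364375 × 100 = 0.6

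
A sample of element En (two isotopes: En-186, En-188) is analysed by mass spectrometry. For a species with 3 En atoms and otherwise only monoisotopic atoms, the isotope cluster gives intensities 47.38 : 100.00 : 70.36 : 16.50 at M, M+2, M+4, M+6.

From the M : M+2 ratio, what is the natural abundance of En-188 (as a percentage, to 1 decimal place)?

41.3%

Write p for the En-186 fraction. I(M+2)/I(M) = [C(3,1)·p^2·(1−p)] / p^3 = 3·(1−p)/p = 100.00/47.38 = 2.1106
(1−p)/p = 2.1106/3 = 0.7035  ⇒  p = 1/(1 + 0.7035) = 0.5870
En-186: 58.7%, En-188: 41.3%.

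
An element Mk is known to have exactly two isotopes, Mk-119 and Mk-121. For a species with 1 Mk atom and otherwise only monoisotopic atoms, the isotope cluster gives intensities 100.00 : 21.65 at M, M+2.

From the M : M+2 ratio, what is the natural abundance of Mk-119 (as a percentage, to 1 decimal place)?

Let p = fractional abundance of Mk-119. I(M+2)/I(M) = [C(1,1)·p^0·(1−p)] / p^1 = 1·(1−p)/p = 21.65/100.00 = 0.2165
(1−p)/p = 0.2165/1 = 0.2165  ⇒  p = 1/(1 + 0.2165) = 0.8220
Mk-119: 82.2%, Mk-121: 17.8%.

82.2%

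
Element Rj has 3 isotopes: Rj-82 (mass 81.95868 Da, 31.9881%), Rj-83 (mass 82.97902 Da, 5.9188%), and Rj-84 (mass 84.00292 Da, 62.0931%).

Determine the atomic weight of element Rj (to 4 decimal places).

Ar = Σ fᵢ·mᵢ = 0.319881 × 81.95868 + 0.059188 × 82.97902 + 0.620931 × 84.00292
= 26.217025 + 4.911362 + 52.160017 = 83.288404 Da

83.2884 Da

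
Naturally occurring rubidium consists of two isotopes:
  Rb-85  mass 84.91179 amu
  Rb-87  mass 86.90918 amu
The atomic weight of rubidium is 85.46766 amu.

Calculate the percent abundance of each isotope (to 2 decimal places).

Rb-85: 72.17%, Rb-87: 27.83%

With x = fraction of Rb-85 (so Rb-87 is 1 − x):
84.91179·x + 86.90918·(1 − x) = 85.46766
(84.91179 − 86.90918)·x = 85.46766 − 86.90918
x = -1.44152 / -1.99739 = 0.72170 → 72.17% Rb-85, 27.83% Rb-87.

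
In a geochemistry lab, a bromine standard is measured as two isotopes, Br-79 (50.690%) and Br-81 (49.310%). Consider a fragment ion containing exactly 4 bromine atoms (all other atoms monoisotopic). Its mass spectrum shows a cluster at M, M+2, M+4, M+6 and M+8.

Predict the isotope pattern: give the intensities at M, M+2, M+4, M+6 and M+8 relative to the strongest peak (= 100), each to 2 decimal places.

17.61 : 68.53 : 100.00 : 64.85 : 15.77

Each Br atom is independently Br-79 (p = 0.50690) or Br-81 (q = 0.49310); the cluster is the binomial expansion (p + q)^4.
P(M) = 0.50690^4 = 0.066022
P(M+2) = 4 × 0.50690^3 × 0.49310^1 = 0.256899
P(M+4) = 6 × 0.50690^2 × 0.49310^2 = 0.374857
P(M+6) = 4 × 0.50690^1 × 0.49310^3 = 0.243101
P(M+8) = 0.49310^4 = 0.059121
The M+4 peak is largest (0.374857); scaling to 100 gives 17.61 : 68.53 : 100.00 : 64.85 : 15.77.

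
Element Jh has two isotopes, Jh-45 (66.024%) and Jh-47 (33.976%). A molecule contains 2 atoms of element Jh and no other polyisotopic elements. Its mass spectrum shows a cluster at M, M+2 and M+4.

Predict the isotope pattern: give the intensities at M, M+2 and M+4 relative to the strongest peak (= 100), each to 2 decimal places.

Expanding (0.66024 + 0.33976)^2:
P(M) = 0.66024^2 = 0.435917
P(M+2) = 2 × 0.66024^1 × 0.33976^1 = 0.448646
P(M+4) = 0.33976^2 = 0.115437
The M+2 peak is largest (0.448646); scaling to 100 gives 97.16 : 100.00 : 25.73.

97.16 : 100.00 : 25.73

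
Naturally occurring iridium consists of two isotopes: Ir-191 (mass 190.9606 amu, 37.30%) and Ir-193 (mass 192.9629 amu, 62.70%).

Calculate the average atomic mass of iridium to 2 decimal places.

Average mass = Σ (abundance × isotope mass) = 0.3730 × 190.9606 + 0.6270 × 192.9629
= 71.22830 + 120.98774 = 192.21604 amu

192.22 amu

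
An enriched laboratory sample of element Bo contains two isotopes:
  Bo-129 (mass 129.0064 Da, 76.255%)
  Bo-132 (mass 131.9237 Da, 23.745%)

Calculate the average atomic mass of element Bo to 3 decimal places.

129.699 Da

Average mass = Σ (abundance × isotope mass) = 0.76255 × 129.0064 + 0.23745 × 131.9237
= 98.37383 + 31.32528 = 129.69911 Da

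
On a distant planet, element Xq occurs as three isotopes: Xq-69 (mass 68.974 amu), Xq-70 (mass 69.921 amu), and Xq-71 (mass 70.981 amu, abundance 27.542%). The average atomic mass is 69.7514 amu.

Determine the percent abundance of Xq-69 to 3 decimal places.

48.738%

Let x and y be the fractions of Xq-69 and Xq-70. Then x + y = 1 − 0.27542 = 0.72458 and 68.974x + 69.921y = 69.7514 − 0.27542×70.981 = 50.20181298.
Substituting: 68.974x + 69.921(0.72458 − x) = 50.20181298
(68.974 − 69.921)x = -0.4615452  ⇒  x = 0.48738, y = 0.23720
Xq-69: 48.738%, Xq-70: 23.720%.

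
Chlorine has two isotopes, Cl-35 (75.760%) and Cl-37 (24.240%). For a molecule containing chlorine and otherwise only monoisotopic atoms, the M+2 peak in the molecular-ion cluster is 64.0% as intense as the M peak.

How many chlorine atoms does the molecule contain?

2

For n independent Cl atoms, I(M+2)/I(M) = n · (abundance Cl-37) / (abundance Cl-35) = n · 0.24240/0.75760.
n = 0.640 × 0.75760/0.24240 = 2.00 ≈ 2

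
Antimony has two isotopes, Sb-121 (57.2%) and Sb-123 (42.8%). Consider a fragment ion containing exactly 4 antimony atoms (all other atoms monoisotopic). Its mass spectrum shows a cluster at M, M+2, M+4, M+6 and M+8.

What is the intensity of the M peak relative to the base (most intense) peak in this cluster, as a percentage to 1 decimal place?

29.8%

Term probabilities: M 0.1070, M+2 0.3204, M+4 0.3596, M+6 0.1794, M+8 0.0336. Base peak = M+4.
P(M+4) = C(4,2) × 0.572^2 × 0.428^2 = 6 × 0.327184 × 0.183184 = 0.359609 (base)
P(M) = C(4,0) × 0.572^4 × 0.428^0 = 1 × 0.10704937 × 1.0000 = 0.107049
Relative intensity = 0.107049 / 0.359609 × 100 = 29.8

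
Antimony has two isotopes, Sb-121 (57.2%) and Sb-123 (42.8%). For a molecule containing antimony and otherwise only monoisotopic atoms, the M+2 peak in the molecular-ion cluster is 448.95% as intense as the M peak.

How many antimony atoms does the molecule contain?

The M+2/M ratio from n Sb atoms is n · q/p = n · 0.428/0.572.
n = 4.4895 × 0.572/0.428 = 6.00 ≈ 6

6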